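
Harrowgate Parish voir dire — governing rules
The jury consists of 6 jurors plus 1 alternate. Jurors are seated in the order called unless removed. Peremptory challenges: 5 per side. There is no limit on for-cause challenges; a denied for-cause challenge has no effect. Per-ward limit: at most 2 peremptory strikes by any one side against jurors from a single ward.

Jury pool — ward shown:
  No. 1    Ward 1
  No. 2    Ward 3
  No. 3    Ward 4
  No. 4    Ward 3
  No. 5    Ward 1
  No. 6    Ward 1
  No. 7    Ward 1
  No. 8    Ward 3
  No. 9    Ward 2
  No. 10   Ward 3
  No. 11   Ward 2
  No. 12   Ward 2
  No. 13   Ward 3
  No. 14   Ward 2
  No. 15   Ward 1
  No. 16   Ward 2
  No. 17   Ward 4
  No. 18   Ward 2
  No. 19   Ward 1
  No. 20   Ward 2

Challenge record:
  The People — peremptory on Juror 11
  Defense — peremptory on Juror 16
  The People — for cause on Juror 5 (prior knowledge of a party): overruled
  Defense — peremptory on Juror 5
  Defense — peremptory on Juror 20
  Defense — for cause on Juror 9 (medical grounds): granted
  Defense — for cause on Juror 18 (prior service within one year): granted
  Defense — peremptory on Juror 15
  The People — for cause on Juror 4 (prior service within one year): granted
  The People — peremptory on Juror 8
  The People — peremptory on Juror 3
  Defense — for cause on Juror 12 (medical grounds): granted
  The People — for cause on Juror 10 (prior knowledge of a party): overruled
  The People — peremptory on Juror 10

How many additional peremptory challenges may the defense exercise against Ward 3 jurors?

1

Defense peremptories so far: #16, #5, #20, #15 — 4 of 5 used, 1 left overall.
Against Ward 3: none yet — per-ward cap 2 leaves 2.
Binding limit: min(1, 2) = 1.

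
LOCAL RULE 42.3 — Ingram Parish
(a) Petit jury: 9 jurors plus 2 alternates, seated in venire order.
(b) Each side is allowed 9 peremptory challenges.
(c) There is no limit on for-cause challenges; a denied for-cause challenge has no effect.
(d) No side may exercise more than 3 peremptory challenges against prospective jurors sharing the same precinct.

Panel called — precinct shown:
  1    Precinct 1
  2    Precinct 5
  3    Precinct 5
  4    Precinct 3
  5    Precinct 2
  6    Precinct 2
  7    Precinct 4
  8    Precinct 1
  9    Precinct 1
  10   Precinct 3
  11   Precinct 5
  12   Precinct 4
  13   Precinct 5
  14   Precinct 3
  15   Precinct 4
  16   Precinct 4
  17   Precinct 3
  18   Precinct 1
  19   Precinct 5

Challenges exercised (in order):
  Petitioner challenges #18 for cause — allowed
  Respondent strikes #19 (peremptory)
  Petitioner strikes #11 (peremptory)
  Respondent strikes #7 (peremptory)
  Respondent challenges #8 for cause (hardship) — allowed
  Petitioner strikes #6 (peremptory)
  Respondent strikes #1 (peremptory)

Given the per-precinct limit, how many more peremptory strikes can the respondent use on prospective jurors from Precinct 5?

Respondent peremptories so far: #19, #7, #1 — 3 of 9 used, 6 left overall.
Against Precinct 5: #19 — 1 used; per-precinct cap 3 leaves 2.
Binding limit: min(6, 2) = 2.

2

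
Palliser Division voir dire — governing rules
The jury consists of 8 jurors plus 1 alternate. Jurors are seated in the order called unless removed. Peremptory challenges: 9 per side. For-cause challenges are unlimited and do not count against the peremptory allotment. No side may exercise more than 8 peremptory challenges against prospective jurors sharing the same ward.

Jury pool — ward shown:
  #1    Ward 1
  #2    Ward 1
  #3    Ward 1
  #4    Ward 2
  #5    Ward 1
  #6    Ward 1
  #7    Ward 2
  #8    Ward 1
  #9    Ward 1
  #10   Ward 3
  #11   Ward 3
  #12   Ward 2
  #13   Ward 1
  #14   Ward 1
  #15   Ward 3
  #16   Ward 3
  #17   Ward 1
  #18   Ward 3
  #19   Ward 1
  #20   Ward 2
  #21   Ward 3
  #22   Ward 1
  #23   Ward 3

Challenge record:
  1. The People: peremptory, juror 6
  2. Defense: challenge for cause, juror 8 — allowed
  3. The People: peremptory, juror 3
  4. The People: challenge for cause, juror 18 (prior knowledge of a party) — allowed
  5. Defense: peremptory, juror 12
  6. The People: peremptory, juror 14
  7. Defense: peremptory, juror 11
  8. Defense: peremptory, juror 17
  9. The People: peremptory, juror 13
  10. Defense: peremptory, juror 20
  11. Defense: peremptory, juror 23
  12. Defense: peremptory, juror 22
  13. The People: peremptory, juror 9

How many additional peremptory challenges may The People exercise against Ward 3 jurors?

4

The People peremptories so far: #6, #3, #14, #13, #9 — 5 of 9 used, 4 left overall.
Against Ward 3: none yet — per-ward cap 8 leaves 8.
Binding limit: min(4, 8) = 4.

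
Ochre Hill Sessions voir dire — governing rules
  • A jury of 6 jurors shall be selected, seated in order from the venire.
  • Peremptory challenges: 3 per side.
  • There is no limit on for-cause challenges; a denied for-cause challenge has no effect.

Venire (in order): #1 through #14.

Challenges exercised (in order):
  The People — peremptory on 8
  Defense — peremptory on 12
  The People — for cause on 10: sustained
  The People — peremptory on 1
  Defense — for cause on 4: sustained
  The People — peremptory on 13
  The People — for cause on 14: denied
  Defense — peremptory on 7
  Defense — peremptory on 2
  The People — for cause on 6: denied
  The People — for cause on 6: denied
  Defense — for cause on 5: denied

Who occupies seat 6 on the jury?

Removed: #1, #2, #4, #7, #8, #10, #12, #13. (#5, #6, #14 stay — for-cause denied.)
Seating in order: seats 1–6 → #3, #5, #6, #9, #11, #14.
So seat 6 is #14.

14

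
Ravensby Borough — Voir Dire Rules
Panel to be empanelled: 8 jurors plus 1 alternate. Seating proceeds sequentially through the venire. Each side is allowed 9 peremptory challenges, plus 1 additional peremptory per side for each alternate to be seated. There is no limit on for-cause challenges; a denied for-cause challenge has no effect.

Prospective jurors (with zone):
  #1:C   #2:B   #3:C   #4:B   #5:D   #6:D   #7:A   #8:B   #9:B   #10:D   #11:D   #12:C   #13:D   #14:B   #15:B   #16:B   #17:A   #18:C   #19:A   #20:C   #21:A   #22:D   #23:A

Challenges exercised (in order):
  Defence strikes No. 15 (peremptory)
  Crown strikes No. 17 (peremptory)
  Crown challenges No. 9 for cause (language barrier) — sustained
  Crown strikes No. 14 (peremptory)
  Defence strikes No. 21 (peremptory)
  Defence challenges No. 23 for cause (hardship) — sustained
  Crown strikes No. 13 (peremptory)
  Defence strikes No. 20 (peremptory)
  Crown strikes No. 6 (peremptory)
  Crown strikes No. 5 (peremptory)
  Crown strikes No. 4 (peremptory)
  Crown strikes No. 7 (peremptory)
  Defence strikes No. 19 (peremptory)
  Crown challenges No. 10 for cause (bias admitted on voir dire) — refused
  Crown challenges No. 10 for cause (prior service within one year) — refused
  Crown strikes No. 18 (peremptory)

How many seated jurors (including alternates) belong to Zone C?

3

Removed: #4, #5, #6, #7, #9, #13, #14, #15, #17, #18, #19, #20, #21, #23.
Seated (9 incl. alternates): #1, #2, #3, #8, #10, #11, #12, #16, #22.
Of those, in Zone C: #1, #3, #12 → 3.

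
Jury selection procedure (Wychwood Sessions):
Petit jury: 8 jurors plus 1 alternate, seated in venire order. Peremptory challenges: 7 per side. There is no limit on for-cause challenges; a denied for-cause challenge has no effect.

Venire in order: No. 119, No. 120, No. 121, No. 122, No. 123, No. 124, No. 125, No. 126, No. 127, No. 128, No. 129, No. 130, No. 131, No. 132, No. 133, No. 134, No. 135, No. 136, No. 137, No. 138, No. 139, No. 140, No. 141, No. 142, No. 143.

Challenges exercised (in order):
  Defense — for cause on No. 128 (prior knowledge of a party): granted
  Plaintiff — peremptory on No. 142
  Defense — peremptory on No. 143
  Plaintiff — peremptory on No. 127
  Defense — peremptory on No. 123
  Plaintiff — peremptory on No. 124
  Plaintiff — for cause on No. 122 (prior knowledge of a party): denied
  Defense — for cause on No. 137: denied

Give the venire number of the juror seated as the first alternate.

Removed: #123, #124, #127, #128, #142, #143. (#122, #137 stay — for-cause denied.)
Seating in order: seats 1–8 → #119, #120, #121, #122, #125, #126, #129, #130; alternates → #131.
So alternate 1 is #131.

131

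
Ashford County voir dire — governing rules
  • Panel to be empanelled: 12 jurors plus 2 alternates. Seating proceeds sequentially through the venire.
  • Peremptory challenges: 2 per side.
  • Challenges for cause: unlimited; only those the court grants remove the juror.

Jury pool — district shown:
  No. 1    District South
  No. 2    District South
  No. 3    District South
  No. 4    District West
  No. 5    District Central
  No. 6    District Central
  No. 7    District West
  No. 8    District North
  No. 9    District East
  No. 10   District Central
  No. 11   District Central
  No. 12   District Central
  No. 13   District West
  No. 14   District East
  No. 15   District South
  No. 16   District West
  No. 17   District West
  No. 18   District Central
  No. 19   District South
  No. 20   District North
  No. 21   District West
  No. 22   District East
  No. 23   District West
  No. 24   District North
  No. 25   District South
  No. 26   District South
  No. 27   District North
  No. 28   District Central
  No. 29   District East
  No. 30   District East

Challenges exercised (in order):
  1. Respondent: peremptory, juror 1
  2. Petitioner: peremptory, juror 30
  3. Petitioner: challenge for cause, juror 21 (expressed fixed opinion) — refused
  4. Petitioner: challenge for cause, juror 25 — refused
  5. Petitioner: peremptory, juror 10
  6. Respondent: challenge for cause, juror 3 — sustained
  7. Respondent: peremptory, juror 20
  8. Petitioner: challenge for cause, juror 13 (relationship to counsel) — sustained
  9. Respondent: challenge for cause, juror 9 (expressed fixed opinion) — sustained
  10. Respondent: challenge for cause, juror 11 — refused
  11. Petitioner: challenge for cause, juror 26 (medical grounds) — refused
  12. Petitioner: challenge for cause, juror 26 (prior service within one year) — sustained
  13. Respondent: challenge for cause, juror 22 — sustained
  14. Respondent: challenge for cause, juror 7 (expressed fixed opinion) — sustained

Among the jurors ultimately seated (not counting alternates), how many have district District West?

Removed: #1, #3, #7, #9, #10, #13, #20, #22, #26, #30.
Seated jurors 1–12: #2, #4, #5, #6, #8, #11, #12, #14, #15, #16, #17, #18 (alternates #19, #21 not counted).
Of those, in District West: #4, #16, #17 → 3.

3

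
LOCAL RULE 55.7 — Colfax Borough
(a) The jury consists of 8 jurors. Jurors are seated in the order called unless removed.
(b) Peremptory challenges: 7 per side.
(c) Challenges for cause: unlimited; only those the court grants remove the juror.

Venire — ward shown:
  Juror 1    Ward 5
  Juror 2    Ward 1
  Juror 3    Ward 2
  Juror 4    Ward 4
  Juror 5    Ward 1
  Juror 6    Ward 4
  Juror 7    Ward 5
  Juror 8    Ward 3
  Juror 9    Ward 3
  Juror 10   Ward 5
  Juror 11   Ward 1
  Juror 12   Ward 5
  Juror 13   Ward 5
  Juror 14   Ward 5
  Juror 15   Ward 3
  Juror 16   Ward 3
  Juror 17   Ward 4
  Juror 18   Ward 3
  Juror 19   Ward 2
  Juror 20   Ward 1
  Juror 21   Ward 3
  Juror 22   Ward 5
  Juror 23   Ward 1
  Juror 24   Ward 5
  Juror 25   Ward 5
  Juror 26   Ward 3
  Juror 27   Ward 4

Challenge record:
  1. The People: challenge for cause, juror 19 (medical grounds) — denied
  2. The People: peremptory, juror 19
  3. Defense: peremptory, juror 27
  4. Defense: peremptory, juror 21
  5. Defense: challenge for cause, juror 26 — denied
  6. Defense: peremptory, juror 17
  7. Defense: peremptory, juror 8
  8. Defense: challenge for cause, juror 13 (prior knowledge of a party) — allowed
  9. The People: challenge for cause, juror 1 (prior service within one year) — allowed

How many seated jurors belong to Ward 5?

2

Removed: #1, #8, #13, #17, #19, #21, #27.
Seated jurors 1–8: #2, #3, #4, #5, #6, #7, #9, #10.
Of those, in Ward 5: #7, #10 → 2.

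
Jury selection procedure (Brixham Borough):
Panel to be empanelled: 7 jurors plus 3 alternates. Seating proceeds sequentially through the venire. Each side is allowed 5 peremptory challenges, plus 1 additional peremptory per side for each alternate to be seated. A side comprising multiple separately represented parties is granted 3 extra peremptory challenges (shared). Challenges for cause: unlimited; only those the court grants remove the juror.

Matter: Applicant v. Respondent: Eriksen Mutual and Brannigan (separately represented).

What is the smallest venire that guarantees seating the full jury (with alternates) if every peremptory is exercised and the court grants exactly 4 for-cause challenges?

Seats to fill: 7 + 3 alternates = 10.
Peremptories — Applicant: 5 + 1×3 = 8; Respondent: 5 + 1×3 + 3 = 11; total 19.
For-cause removals: 4.
Minimum venire: 10 + 19 + 4 = 33.

33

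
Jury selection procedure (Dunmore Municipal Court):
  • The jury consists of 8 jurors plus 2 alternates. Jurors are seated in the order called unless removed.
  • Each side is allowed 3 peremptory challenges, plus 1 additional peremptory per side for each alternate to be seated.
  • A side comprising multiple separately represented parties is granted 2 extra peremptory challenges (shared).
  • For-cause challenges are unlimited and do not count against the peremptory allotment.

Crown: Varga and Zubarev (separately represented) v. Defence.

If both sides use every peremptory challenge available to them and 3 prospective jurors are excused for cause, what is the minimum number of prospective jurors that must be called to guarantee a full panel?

25

Seats to fill: 8 + 2 alternates = 10.
Peremptories — Crown: 3 + 1×2 + 2 = 7; Defence: 3 + 1×2 = 5; total 12.
For-cause removals: 3.
Minimum venire: 10 + 12 + 3 = 25.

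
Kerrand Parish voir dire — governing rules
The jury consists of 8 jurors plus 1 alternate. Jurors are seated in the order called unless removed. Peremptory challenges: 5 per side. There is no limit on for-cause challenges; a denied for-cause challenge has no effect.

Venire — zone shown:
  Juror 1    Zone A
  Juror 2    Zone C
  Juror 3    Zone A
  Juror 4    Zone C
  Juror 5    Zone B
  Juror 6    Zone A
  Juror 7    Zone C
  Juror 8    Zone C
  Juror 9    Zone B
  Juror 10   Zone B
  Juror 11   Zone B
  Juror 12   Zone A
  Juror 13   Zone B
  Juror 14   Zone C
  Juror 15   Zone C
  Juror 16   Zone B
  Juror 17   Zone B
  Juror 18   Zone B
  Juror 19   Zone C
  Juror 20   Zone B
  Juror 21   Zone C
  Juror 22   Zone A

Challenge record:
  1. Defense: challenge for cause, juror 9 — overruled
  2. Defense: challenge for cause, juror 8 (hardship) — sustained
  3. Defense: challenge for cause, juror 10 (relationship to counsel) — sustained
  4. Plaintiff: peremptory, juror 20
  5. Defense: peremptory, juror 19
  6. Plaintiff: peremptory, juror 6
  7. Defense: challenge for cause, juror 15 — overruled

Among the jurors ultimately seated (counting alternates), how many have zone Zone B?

3

Removed: #6, #8, #10, #19, #20.
Seated (9 incl. alternates): #1, #2, #3, #4, #5, #7, #9, #11, #12.
Of those, in Zone B: #5, #9, #11 → 3.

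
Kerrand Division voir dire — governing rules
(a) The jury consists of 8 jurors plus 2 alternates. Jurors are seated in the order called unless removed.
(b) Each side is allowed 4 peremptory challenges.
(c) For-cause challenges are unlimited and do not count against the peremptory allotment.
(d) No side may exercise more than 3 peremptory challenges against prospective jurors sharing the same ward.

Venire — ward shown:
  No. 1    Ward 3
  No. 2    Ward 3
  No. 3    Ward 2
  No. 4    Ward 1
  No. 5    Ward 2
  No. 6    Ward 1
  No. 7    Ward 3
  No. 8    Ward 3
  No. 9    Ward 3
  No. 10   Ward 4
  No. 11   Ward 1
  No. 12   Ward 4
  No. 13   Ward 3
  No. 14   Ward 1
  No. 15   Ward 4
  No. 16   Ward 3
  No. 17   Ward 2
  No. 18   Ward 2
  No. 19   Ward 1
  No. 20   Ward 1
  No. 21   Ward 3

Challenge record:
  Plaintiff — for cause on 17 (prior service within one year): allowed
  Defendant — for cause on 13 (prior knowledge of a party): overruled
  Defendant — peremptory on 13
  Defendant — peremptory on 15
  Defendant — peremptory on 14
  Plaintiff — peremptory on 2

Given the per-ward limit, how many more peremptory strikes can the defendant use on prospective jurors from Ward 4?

1

Defendant peremptories so far: #13, #15, #14 — 3 of 4 used, 1 left overall.
Against Ward 4: #15 — 1 used; per-ward cap 3 leaves 2.
Binding limit: min(1, 2) = 1.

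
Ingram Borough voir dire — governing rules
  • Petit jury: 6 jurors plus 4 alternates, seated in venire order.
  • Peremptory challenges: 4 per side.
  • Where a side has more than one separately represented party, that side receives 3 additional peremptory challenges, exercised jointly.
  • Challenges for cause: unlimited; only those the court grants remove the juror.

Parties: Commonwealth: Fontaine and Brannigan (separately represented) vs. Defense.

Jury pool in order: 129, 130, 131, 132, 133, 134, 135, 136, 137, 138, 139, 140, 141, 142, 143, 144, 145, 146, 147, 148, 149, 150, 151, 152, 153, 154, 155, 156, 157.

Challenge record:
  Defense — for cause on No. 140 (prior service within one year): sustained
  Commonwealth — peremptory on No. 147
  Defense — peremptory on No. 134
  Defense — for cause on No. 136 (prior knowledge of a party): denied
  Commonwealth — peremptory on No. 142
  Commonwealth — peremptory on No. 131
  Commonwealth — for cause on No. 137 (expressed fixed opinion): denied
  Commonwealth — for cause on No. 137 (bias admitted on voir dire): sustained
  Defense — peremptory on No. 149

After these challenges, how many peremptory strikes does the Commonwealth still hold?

4

Commonwealth allotment: 4 base + 3 multi-party = 7.
Commonwealth peremptories used: #147, #142, #131 — 3 (for-cause on #137, #137 don't count).
Remaining: 7 − 3 = 4.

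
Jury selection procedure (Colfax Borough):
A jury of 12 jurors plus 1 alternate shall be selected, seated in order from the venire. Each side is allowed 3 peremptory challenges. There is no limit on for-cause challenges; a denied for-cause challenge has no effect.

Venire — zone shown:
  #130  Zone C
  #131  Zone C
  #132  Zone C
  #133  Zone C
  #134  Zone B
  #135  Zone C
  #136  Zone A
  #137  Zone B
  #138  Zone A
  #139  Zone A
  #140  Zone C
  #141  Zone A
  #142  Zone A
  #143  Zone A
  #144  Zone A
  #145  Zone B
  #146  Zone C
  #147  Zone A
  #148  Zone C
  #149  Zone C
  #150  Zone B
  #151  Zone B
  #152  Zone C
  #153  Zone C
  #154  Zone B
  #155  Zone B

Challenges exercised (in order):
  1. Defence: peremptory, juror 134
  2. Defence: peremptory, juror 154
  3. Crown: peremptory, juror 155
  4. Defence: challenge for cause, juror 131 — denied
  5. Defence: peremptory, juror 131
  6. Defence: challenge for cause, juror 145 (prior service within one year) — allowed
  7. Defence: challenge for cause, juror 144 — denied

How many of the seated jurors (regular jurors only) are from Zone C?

Removed: #131, #134, #145, #154, #155.
Seated jurors 1–12: #130, #132, #133, #135, #136, #137, #138, #139, #140, #141, #142, #143 (alternates #144 not counted).
Of those, in Zone C: #130, #132, #133, #135, #140 → 5.

5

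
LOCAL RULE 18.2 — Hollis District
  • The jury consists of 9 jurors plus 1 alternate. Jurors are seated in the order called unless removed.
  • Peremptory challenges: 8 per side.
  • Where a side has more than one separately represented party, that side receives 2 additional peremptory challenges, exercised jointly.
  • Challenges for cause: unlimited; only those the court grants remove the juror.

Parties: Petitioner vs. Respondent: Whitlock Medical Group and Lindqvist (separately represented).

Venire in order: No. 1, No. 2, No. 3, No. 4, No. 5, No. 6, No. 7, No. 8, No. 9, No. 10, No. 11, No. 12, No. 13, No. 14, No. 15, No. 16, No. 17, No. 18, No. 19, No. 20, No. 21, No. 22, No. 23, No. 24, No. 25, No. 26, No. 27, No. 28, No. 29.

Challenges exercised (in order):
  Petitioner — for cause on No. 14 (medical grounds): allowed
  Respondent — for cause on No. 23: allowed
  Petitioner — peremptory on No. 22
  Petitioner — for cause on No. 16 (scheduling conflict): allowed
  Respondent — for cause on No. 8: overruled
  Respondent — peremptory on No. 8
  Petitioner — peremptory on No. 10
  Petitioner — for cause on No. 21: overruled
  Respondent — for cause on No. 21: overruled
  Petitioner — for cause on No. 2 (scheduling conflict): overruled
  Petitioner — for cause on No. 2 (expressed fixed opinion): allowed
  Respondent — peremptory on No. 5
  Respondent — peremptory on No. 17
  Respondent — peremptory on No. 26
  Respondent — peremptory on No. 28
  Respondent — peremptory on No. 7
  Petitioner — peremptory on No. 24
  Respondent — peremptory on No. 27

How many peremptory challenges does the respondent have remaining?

3

Respondent allotment: 8 base + 2 multi-party = 10.
Respondent peremptories used: #8, #5, #17, #26, #28, #7, #27 — 7 (for-cause on #23, #8, #21 don't count).
Remaining: 10 − 7 = 3.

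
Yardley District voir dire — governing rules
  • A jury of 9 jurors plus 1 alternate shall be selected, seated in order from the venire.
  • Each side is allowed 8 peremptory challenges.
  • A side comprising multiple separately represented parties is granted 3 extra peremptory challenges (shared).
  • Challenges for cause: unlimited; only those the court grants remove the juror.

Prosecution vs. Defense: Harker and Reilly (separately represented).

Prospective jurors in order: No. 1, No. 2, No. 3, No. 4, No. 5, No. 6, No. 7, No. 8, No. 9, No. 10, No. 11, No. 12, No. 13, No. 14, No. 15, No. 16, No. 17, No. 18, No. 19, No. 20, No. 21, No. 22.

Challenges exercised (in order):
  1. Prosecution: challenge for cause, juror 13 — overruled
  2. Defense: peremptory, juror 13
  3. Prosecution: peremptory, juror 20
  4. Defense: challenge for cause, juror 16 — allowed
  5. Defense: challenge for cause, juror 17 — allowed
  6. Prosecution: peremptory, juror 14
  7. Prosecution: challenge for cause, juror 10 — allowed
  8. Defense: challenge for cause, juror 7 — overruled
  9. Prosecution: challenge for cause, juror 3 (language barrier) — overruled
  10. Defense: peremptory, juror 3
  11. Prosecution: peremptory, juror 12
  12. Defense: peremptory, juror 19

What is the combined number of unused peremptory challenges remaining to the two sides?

Prosecution allotment: 8. Defense allotment: 8 base + 3 multi-party = 11.
Prosecution peremptories used: #20, #14, #12 — 3 (for-cause on #13, #10, #3 don't count).
Defense peremptories used: #13, #3, #19 — 3 (for-cause on #16, #17, #7 don't count).
Remaining: (8 − 3) + (11 − 3) = 13.

13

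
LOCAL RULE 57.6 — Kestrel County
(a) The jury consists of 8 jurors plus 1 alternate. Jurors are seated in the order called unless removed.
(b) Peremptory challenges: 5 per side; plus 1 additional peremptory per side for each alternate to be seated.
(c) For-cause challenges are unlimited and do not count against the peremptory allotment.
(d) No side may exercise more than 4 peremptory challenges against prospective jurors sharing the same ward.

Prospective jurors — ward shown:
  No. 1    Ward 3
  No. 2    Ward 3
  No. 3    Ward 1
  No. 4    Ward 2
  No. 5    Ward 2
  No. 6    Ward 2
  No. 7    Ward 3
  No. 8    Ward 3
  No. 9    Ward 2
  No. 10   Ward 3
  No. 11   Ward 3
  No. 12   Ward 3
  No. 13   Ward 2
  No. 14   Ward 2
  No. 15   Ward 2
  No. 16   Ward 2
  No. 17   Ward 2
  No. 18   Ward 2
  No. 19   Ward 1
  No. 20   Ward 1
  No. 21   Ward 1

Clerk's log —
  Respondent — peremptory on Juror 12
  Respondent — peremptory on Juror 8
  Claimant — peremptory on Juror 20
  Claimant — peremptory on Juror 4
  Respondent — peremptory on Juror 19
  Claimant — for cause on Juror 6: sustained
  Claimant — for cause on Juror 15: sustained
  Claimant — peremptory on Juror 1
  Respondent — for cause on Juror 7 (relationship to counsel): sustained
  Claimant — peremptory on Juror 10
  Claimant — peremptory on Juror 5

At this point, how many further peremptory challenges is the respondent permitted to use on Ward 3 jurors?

2

Respondent peremptories so far: #12, #8, #19 — 3 of 6 used, 3 left overall.
Against Ward 3: #12, #8 — 2 used; per-ward cap 4 leaves 2.
Binding limit: min(3, 2) = 2.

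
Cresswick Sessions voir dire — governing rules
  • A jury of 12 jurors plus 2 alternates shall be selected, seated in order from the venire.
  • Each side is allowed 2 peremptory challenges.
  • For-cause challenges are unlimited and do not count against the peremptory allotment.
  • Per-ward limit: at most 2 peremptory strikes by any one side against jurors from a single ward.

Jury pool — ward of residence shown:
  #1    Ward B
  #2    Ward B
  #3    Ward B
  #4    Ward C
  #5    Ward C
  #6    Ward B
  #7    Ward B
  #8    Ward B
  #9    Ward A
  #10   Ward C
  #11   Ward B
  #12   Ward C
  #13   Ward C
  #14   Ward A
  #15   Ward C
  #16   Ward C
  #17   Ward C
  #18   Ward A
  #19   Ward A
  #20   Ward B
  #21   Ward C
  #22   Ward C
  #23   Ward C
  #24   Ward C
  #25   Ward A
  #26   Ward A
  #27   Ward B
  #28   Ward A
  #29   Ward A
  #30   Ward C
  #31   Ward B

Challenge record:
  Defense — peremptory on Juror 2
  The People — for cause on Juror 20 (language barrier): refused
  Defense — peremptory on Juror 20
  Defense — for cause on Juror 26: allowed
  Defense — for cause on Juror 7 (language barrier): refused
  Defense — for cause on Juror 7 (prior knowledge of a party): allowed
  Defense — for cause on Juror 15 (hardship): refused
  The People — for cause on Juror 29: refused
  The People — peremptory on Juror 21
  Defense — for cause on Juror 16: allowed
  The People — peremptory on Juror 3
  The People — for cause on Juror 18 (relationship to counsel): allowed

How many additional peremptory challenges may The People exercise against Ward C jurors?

0

The People peremptories so far: #21, #3 — 2 of 2 used, 0 left overall.
Against Ward C: #21 — 1 used; per-ward cap 2 leaves 1.
Binding limit: min(0, 1) = 0.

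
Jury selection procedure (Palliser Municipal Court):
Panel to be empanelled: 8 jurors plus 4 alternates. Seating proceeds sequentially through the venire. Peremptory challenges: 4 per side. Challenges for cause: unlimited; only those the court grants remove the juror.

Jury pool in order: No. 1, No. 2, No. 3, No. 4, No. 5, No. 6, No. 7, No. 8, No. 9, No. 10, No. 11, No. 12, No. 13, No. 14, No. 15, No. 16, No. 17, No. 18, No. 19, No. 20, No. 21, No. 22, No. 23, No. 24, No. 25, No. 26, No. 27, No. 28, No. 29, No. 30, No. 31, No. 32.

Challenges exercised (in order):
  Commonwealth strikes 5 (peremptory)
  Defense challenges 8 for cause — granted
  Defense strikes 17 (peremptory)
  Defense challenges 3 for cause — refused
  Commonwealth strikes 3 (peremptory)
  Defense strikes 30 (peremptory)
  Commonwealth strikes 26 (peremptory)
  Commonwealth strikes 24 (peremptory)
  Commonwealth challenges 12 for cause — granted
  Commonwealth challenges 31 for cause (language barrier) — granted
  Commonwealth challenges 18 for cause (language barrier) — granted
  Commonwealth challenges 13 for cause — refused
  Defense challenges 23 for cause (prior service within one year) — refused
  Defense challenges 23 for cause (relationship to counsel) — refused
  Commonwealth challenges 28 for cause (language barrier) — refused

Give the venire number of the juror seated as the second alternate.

14

Removed: #3, #5, #8, #12, #17, #18, #24, #26, #30, #31. (#13, #23, #28 stay — for-cause denied.)
Seating in order: seats 1–8 → #1, #2, #4, #6, #7, #9, #10, #11; alternates → #13, #14, #15, #16.
So alternate 2 is #14.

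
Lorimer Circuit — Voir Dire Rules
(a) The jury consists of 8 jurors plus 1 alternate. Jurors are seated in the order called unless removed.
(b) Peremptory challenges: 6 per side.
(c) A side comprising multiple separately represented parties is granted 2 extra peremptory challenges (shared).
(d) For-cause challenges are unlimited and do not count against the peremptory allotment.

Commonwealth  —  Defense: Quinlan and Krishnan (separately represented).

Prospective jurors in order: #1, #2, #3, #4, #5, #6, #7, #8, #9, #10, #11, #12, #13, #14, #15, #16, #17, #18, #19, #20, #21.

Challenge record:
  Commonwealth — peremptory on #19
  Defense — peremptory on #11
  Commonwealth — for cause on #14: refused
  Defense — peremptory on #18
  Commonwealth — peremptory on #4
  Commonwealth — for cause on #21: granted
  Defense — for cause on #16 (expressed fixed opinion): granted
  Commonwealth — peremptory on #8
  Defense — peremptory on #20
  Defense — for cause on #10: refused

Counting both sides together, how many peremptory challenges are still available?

Commonwealth allotment: 6. Defense allotment: 6 base + 2 multi-party = 8.
Commonwealth peremptories used: #19, #4, #8 — 3 (for-cause on #14, #21 don't count).
Defense peremptories used: #11, #18, #20 — 3 (for-cause on #16, #10 don't count).
Remaining: (6 − 3) + (8 − 3) = 8.

8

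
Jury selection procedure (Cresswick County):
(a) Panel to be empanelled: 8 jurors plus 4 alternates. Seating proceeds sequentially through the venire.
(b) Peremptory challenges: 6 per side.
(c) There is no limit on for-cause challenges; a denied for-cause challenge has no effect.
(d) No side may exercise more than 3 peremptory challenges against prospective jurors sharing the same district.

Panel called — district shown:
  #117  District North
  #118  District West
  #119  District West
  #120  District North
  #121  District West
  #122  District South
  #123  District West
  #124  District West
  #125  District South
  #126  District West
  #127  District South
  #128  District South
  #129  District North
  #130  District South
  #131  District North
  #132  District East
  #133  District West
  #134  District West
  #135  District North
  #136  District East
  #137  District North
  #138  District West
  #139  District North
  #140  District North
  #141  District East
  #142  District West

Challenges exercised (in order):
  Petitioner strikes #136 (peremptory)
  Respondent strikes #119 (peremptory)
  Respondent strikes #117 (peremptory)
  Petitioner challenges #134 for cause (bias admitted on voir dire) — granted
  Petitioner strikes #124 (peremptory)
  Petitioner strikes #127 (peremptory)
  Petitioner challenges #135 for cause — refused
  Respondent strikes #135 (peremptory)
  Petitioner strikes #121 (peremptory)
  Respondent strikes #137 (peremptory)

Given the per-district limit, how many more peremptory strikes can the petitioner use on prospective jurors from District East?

Petitioner peremptories so far: #136, #124, #127, #121 — 4 of 6 used, 2 left overall.
Against District East: #136 — 1 used; per-district cap 3 leaves 2.
Binding limit: min(2, 2) = 2.

2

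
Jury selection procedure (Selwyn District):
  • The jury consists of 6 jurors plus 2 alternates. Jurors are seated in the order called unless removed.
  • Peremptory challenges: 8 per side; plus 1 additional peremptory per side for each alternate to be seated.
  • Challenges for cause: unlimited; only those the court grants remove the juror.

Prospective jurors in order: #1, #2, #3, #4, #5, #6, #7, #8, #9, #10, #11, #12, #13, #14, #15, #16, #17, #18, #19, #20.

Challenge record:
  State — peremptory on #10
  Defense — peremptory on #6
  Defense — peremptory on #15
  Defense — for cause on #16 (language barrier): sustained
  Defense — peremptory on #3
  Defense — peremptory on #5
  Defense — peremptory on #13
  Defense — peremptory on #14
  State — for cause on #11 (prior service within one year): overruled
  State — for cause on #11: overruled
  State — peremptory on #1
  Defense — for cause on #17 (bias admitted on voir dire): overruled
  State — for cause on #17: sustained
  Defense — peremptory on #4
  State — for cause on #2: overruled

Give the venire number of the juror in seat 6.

12

Removed: #1, #3, #4, #5, #6, #10, #13, #14, #15, #16, #17. (#2, #11 stay — for-cause denied.)
Seating in order: seats 1–6 → #2, #7, #8, #9, #11, #12; alternates → #18, #19.
So seat 6 is #12.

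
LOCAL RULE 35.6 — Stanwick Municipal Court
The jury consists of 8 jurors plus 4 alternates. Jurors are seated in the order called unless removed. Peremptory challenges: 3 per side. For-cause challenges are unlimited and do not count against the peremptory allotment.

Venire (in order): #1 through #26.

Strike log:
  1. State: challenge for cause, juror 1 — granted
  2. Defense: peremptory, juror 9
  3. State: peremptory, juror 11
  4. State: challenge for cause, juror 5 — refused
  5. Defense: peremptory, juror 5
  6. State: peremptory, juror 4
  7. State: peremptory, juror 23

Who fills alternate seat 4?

Removed: #1, #4, #5, #9, #11, #23.
Seating in order: seats 1–8 → #2, #3, #6, #7, #8, #10, #12, #13; alternates → #14, #15, #16, #17.
So alternate 4 is #17.

17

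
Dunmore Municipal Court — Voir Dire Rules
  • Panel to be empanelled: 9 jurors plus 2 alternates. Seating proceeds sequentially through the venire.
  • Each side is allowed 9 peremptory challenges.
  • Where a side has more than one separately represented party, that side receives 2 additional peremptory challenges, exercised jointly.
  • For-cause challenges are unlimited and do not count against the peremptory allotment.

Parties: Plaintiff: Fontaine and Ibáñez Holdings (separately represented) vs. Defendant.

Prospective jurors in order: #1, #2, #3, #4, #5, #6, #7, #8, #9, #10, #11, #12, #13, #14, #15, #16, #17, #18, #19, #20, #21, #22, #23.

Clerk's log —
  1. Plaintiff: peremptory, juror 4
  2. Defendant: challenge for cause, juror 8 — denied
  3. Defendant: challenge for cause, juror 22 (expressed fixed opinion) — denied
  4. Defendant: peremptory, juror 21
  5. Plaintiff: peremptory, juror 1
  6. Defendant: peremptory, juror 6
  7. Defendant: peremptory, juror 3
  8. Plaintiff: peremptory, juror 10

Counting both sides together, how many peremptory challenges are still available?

Plaintiff allotment: 9 base + 2 multi-party = 11. Defendant allotment: 9.
Plaintiff peremptories used: #4, #1, #10 — 3.
Defendant peremptories used: #21, #6, #3 — 3 (for-cause on #8, #22 don't count).
Remaining: (11 − 3) + (9 − 3) = 14.

14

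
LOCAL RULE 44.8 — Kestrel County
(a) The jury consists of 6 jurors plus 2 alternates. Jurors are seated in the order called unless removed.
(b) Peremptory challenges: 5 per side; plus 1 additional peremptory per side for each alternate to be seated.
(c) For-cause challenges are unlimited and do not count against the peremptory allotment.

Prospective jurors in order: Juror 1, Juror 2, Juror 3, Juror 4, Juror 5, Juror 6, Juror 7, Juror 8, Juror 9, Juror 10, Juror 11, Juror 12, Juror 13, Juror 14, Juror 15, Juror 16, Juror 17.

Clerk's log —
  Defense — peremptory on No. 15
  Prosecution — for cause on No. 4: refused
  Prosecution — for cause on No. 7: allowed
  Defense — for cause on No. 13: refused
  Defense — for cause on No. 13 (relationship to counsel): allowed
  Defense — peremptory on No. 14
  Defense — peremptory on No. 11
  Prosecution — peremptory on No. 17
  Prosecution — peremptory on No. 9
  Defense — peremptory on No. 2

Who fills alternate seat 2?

Removed: #2, #7, #9, #11, #13, #14, #15, #17. (#4 stays — for-cause denied.)
Filling seats in venire order through position 8: #1, #3, #4, #5, #6, #8, #10, #12.
So alternate 2 is #12.

12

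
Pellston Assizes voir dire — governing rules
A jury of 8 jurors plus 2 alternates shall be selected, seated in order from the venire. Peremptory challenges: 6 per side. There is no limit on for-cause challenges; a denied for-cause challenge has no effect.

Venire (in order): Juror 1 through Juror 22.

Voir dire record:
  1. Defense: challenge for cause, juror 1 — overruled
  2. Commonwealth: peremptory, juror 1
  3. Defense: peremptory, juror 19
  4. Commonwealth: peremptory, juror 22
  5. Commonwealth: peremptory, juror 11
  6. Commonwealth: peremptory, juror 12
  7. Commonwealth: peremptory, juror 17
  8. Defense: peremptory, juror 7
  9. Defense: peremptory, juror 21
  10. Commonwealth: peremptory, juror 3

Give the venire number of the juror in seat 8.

13

Removed: #1, #3, #7, #11, #12, #17, #19, #21, #22.
Seating in order: seats 1–8 → #2, #4, #5, #6, #8, #9, #10, #13; alternates → #14, #15.
So seat 8 is #13.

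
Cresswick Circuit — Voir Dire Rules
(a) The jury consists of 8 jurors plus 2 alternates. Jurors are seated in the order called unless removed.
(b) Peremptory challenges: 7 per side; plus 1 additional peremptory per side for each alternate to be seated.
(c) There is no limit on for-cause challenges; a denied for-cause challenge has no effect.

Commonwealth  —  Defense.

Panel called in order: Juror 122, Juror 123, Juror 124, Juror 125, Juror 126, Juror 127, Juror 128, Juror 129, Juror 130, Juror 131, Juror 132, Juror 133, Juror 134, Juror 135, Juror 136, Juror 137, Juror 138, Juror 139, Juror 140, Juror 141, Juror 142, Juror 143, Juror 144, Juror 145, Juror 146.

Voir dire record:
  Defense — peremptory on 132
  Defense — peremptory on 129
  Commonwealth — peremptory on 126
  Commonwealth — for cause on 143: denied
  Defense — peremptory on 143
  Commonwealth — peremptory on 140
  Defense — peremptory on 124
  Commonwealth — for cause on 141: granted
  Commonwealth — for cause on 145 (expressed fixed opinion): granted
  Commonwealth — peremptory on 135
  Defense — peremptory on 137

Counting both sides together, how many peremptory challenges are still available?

10

Commonwealth allotment: 7 base + 1 × 2 alternates = 9. Defense allotment: 7 base + 1 × 2 alternates = 9.
Commonwealth peremptories used: #126, #140, #135 — 3 (for-cause on #143, #141, #145 don't count).
Defense peremptories used: #132, #129, #143, #124, #137 — 5.
Remaining: (9 − 3) + (9 − 5) = 10.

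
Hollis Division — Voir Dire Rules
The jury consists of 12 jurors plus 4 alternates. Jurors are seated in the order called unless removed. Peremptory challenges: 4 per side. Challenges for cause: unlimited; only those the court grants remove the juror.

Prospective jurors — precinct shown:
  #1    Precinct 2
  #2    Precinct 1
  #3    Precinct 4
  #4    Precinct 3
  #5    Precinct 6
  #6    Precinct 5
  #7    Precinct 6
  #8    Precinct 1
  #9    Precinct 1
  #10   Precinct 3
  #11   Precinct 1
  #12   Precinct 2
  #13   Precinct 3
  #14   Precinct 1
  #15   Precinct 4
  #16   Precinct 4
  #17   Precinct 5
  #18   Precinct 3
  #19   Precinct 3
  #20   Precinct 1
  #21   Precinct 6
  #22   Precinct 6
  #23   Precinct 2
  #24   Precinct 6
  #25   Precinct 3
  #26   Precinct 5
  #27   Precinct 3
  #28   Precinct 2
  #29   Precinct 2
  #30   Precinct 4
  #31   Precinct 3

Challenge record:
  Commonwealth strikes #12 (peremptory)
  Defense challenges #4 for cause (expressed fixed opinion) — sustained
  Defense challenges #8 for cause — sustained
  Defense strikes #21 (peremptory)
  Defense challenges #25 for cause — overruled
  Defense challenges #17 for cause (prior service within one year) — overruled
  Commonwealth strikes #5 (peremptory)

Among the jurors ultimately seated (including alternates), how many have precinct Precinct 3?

4

Removed: #4, #5, #8, #12, #21.
Seated (16 incl. alternates): #1, #2, #3, #6, #7, #9, #10, #11, #13, #14, #15, #16, #17, #18, #19, #20.
Of those, in Precinct 3: #10, #13, #18, #19 → 4.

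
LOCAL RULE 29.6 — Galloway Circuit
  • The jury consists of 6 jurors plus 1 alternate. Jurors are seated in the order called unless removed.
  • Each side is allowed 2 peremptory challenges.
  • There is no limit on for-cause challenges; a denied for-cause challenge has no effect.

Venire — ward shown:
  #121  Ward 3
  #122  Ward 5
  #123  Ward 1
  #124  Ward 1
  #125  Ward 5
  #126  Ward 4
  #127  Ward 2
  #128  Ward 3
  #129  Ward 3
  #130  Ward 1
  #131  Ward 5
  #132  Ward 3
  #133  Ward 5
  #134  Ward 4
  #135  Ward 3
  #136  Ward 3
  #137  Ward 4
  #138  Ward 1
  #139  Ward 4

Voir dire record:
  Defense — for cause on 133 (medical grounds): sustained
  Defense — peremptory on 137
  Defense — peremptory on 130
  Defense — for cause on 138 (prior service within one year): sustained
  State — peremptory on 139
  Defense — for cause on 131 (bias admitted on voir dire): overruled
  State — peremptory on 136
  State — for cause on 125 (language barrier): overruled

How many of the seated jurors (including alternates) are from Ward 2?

Removed: #130, #133, #136, #137, #138, #139.
Seated (7 incl. alternates): #121, #122, #123, #124, #125, #126, #127.
Of those, in Ward 2: #127 → 1.

1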